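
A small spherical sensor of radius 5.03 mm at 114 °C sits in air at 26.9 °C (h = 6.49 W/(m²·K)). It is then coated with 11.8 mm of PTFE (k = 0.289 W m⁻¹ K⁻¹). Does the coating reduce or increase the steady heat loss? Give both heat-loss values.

Critical radius for a sphere: r_cr = 2k/h = 0.0891 m = 8.91 cm.
Outer radius after coating: r₂ = 0.00503 + 0.0118 = 0.01683 m.
Since r₁ < r_cr and r₂ ≤ r_cr, the coating moves toward the maximum at r_cr — heat loss rises.
Bare: R = 1/(4πr₁²h) = 484.6 K/W; Q = 87.1/484.6 = 0.180 W.
Coated: R = R_cond + R_conv = 81.67 K/W; Q = 87.1/81.67 = 1.07 W.

increases: 0.180 → 1.07 W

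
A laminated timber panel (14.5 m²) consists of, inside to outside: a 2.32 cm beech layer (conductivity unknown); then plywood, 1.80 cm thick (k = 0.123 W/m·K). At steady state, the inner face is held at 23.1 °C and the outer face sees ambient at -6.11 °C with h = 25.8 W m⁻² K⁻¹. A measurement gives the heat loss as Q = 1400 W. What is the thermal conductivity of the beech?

k = 0.198 W/m·K

ΣR = ΔT/Q = |23.1 − -6.11|/1400 = 0.02086 K/W
Known resistances:
  R_plywood = L/(kA) = 0.0180/(0.123·14.5) = 0.01009 K/W
  R_conv,out = 1/(hA) = 1/(25.8·14.5) = 0.002673 K/W
R_beech = ΣR − ΣR_known = 0.02086 − 0.01276 = 0.008100 K/W
L/(kA) = 0.008100 ⇒ k = 0.0232/(0.008100·14.5) = 0.198 W/m·K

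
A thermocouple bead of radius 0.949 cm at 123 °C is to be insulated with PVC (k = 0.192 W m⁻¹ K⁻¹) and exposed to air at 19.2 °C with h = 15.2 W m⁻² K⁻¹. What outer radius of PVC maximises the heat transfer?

r_cr = 2.53 cm

For a sphere, r_cr = 2k_ins/h = 2·0.192/15.2 = 0.0253 m = 2.53 cm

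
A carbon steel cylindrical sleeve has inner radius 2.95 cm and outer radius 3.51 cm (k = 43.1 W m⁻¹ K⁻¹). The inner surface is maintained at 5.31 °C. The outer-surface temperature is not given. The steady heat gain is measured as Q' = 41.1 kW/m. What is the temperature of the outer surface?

Sum the resistances:
  R'_carbon steel = ln(0.0351/0.0295)/(2πk) = 0.1738/(2π·43.1) = 6.418×10^-4 m·K/W
ΣR = 6.418×10^-4 m·K/W
ΔT = Q'·ΣR = 41100 × 6.418×10^-4 = 26.38 K
Heat flows inward, so T_out = T_in + ΔT = 5.31 + 26.38 = 31.7 °C

T_out = 31.7 °C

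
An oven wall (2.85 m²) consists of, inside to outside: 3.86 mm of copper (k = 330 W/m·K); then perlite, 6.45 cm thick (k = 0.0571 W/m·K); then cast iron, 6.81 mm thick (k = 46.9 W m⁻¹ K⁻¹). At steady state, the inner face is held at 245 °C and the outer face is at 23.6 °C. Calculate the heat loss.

Series thermal resistances, inner to outer:
  R_copper = L/(kA) = 0.00386/(330·2.85) = 4.104×10^-6 K/W
  R_perlite = L/(kA) = 0.0645/(0.0571·2.85) = 0.3963 K/W
  R_cast iron = L/(kA) = 0.00681/(46.9·2.85) = 5.095×10^-5 K/W
ΣR = 4.104×10^-6 + 0.3963 + 5.095×10^-5 = 0.3964 K/W
Q = ΔT/ΣR = (245 °C − 23.6 °C)/0.3964 = 559 W

Q = 559 W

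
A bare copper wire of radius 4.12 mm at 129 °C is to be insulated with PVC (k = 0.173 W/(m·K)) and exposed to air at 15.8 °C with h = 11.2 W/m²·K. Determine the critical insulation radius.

For a cylinder, r_cr = k_ins/h = 0.173/11.2 = 0.0154 m = 1.54 cm

r_cr = 1.54 cm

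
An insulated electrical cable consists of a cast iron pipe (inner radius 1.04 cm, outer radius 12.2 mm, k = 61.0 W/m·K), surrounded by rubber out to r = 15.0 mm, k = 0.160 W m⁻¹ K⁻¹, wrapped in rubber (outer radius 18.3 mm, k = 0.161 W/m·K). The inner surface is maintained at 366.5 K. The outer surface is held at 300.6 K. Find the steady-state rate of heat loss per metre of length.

Treat each layer as a resistance in series:
  R'_cast iron = ln(0.0122/0.0104)/(2πk) = 0.1596/(2π·61.0) = 4.165×10^-4 m·K/W
  R'_rubber = ln(0.0150/0.0122)/(2πk) = 0.2066/(2π·0.160) = 0.2055 m·K/W
  R'_rubber = ln(0.0183/0.0150)/(2πk) = 0.1989/(2π·0.161) = 0.1966 m·K/W
ΣR = 4.165×10^-4 + 0.2055 + 0.1966 = 0.4025 m·K/W
Q' = ΔT/ΣR = (366.5 K − 300.6 K)/0.4025 = 164 W/m

Q' = 164 W/m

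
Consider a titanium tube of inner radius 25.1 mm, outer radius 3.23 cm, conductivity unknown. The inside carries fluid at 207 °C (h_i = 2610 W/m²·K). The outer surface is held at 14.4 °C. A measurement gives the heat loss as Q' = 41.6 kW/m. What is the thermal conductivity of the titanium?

k = 18.2 W/m·K

ΣR = ΔT/Q' = |207 − 14.4|/41600 = 0.004630 m·K/W
Known resistances:
  R'_conv,in = 1/(2πr h) = 1/(2π·0.0251·2610) = 0.002429 m·K/W
R_titanium = ΣR − ΣR_known = 0.004630 − 0.002429 = 0.002201 m·K/W
ln(r₂/r₁)/(2πk) = 0.002201 ⇒ k = 0.2522/(2π·0.002201) = 18.2 W/m·K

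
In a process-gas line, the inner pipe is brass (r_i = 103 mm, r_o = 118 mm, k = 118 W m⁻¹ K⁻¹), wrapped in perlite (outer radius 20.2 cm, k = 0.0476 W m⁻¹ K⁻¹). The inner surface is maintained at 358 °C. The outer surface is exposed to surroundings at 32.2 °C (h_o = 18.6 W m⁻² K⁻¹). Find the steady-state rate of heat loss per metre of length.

Series thermal resistances, inner to outer:
  R'_brass = ln(0.118/0.103)/(2πk) = 0.1360/(2π·118) = 1.834×10^-4 m·K/W
  R'_perlite = ln(0.202/0.118)/(2πk) = 0.5376/(2π·0.0476) = 1.797 m·K/W
  R'_conv,out = 1/(2πr h) = 1/(2π·0.202·18.6) = 0.04236 m·K/W
ΣR = 1.834×10^-4 + 1.797 + 0.04236 = 1.840 m·K/W
Q' = ΔT/ΣR = (358 °C − 32.2 °C)/1.840 = 177 W/m

Q' = 177 W/m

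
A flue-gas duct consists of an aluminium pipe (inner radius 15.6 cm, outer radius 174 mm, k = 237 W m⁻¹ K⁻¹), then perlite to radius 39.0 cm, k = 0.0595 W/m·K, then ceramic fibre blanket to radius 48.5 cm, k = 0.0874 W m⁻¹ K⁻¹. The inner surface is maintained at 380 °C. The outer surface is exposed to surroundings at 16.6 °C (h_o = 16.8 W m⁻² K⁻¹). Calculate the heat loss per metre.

Series thermal resistances, inner to outer:
  R'_aluminium = ln(0.174/0.156)/(2πk) = 0.1092/(2π·237) = 7.333×10^-5 m·K/W
  R'_perlite = ln(0.390/0.174)/(2πk) = 0.8071/(2π·0.0595) = 2.159 m·K/W
  R'_ceramic fibre blanket = ln(0.485/0.390)/(2πk) = 0.2180/(2π·0.0874) = 0.3970 m·K/W
  R'_conv,out = 1/(2πr h) = 1/(2π·0.485·16.8) = 0.01953 m·K/W
ΣR = 7.333×10^-5 + 2.159 + 0.3970 + 0.01953 = 2.576 m·K/W
Q' = ΔT/ΣR = (380 °C − 16.6 °C)/2.576 = 141 W/m

Q' = 141 W/m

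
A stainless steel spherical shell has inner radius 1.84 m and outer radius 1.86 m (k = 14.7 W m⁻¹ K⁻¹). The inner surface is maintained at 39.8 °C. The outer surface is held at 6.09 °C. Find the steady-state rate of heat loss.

Q = 4πk·ΔT/(1/r₁ − 1/r₂) = 4π × 14.7 × 33.71 / (1/1.84 − 1/1.86) = 1.07×10^6 W

Q = 1070 kW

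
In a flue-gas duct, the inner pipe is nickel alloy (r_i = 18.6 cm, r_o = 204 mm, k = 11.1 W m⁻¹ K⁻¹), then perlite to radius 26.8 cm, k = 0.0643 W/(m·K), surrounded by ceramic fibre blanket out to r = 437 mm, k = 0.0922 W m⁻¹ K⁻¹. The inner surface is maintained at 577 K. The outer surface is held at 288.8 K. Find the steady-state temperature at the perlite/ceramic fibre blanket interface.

Series thermal resistances, inner to outer:
  R'_nickel alloy = ln(0.204/0.186)/(2πk) = 0.09237/(2π·11.1) = 0.001324 m·K/W
  R'_perlite = ln(0.268/0.204)/(2πk) = 0.2729/(2π·0.0643) = 0.6754 m·K/W
  R'_ceramic fibre blanket = ln(0.437/0.268)/(2πk) = 0.4889/(2π·0.0922) = 0.8440 m·K/W
ΣR = 0.001324 + 0.6754 + 0.8440 = 1.521 m·K/W
Q' = ΔT/ΣR = (577 K − 288.8 K)/1.521 = 189.5 W/m
From the inner boundary to the perlite/ceramic fibre blanket interface, ΣR_partial = 0.6767 m·K/W.
T_interface = T_in − Q'·ΣR_partial = 577 K − (189.5)(0.6767) = 449 K

T = 449 K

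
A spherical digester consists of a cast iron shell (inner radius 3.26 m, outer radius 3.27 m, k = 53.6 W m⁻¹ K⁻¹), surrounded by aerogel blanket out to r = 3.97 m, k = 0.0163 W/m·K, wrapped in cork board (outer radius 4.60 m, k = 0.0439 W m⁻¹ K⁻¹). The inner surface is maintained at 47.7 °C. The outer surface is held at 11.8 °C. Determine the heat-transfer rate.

Resistance network (inner→outer):
  R_cast iron = (1/3.26 − 1/3.27)/(4πk) = 9.381×10^-4/(4π·53.6) = 1.393×10^-6 K/W
  R_aerogel blanket = (1/3.27 − 1/3.97)/(4πk) = 0.05392/(4π·0.0163) = 0.2632 K/W
  R_cork board = (1/3.97 − 1/4.60)/(4πk) = 0.03450/(4π·0.0439) = 0.06253 K/W
ΣR = 1.393×10^-6 + 0.2632 + 0.06253 = 0.3257 K/W
Q = ΔT/ΣR = (47.7 °C − 11.8 °C)/0.3257 = 110 W

Q = 110 W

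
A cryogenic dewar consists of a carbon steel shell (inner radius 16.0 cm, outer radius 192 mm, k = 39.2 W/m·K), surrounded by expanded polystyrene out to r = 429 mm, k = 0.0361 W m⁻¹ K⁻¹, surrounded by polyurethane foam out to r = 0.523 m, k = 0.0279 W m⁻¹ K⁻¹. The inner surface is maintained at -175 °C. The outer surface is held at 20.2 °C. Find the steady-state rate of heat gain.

Resistance network (inner→outer):
  R_carbon steel = (1/0.160 − 1/0.192)/(4πk) = 1.042/(4π·39.2) = 0.002115 K/W
  R_expanded polystyrene = (1/0.192 − 1/0.429)/(4πk) = 2.877/(4π·0.0361) = 6.343 K/W
  R_polyurethane foam = (1/0.429 − 1/0.523)/(4πk) = 0.4190/(4π·0.0279) = 1.195 K/W
ΣR = 0.002115 + 6.343 + 1.195 = 7.540 K/W
Q = ΔT/ΣR = (-175 °C − 20.2 °C)/7.540 = -25.9 W
(Negative Q ⇒ heat flows inward; heat gain = 25.9 W.)

Q = 25.9 W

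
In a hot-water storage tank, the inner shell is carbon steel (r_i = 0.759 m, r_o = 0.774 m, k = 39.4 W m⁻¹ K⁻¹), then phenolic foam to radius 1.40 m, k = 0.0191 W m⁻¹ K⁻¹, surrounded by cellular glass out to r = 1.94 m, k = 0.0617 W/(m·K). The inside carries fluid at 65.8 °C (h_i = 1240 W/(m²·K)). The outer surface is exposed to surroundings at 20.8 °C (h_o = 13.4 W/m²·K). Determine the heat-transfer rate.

Q = 16.9 W

Series thermal resistances, inner to outer:
  R_conv,in = 1/(4πr²h) = 1/(4π·0.759²·1240) = 1.114×10^-4 K/W
  R_carbon steel = (1/0.759 − 1/0.774)/(4πk) = 0.02553/(4π·39.4) = 5.157×10^-5 K/W
  R_phenolic foam = (1/0.774 − 1/1.40)/(4πk) = 0.5777/(4π·0.0191) = 2.407 K/W
  R_cellular glass = (1/1.40 − 1/1.94)/(4πk) = 0.1988/(4π·0.0617) = 0.2564 K/W
  R_conv,out = 1/(4πr²h) = 1/(4π·1.94²·13.4) = 0.001578 K/W
ΣR = 1.114×10^-4 + 5.157×10^-5 + 2.407 + 0.2564 + 0.001578 = 2.665 K/W
Q = ΔT/ΣR = (65.8 °C − 20.8 °C)/2.665 = 16.9 W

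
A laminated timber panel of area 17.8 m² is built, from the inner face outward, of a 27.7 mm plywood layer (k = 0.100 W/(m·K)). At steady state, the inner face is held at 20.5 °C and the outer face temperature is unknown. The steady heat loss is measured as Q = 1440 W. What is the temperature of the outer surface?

T_out = -1.91 °C

Sum the resistances:
  R_plywood = L/(kA) = 0.0277/(0.100·17.8) = 0.01556 K/W
ΣR = 0.01556 K/W
ΔT = Q·ΣR = 1440 × 0.01556 = 22.41 K
Heat flows outward, so T_out = T_in − ΔT = 20.5 − 22.41 = -1.91 °C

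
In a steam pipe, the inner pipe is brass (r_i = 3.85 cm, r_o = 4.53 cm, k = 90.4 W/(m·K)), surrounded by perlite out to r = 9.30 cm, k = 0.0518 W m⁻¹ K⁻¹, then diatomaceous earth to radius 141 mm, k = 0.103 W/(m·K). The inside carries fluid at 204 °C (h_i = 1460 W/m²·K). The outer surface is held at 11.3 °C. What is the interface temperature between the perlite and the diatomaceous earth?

Resistance network (inner→outer):
  R'_conv,in = 1/(2πr h) = 1/(2π·0.0385·1460) = 0.002831 m·K/W
  R'_brass = ln(0.0453/0.0385)/(2πk) = 0.1626/(2π·90.4) = 2.864×10^-4 m·K/W
  R'_perlite = ln(0.0930/0.0453)/(2πk) = 0.7193/(2π·0.0518) = 2.210 m·K/W
  R'_diatomaceous earth = ln(0.141/0.0930)/(2πk) = 0.4162/(2π·0.103) = 0.6430 m·K/W
ΣR = 0.002831 + 2.864×10^-4 + 2.210 + 0.6430 = 2.856 m·K/W
Q' = ΔT/ΣR = (204 °C − 11.3 °C)/2.856 = 67.47 W/m
From the inner boundary to the perlite/diatomaceous earth interface, ΣR_partial = 2.213 m·K/W.
T_interface = T_in − Q'·ΣR_partial = 204 °C − (67.47)(2.213) = 54.7 °C

T = 54.7 °C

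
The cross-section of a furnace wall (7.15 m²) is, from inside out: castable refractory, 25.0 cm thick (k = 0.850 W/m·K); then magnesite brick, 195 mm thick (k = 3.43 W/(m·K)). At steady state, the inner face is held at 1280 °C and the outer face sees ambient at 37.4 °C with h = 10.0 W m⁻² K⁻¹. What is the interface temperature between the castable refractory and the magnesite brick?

T = 470 °C

Resistance network (inner→outer):
  R_castable refractory = L/(kA) = 0.250/(0.850·7.15) = 0.04114 K/W
  R_magnesite brick = L/(kA) = 0.195/(3.43·7.15) = 0.007951 K/W
  R_conv,out = 1/(hA) = 1/(10.0·7.15) = 0.01399 K/W
ΣR = 0.04114 + 0.007951 + 0.01399 = 0.06308 K/W
Q = ΔT/ΣR = (1280 °C − 37.4 °C)/0.06308 = 19700 W
From the inner boundary to the castable refractory/magnesite brick interface, ΣR_partial = 0.04114 K/W.
T_interface = T_in − Q·ΣR_partial = 1280 °C − (19700)(0.04114) = 470 °C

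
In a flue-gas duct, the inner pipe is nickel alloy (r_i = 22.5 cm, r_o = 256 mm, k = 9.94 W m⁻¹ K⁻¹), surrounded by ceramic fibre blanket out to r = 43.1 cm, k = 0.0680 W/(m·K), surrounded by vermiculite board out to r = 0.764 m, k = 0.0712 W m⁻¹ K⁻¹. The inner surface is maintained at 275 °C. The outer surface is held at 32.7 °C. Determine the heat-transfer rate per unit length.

Series thermal resistances, inner to outer:
  R'_nickel alloy = ln(0.256/0.225)/(2πk) = 0.1291/(2π·9.94) = 0.002067 m·K/W
  R'_ceramic fibre blanket = ln(0.431/0.256)/(2πk) = 0.5209/(2π·0.0680) = 1.219 m·K/W
  R'_vermiculite board = ln(0.764/0.431)/(2πk) = 0.5725/(2π·0.0712) = 1.280 m·K/W
ΣR = 0.002067 + 1.219 + 1.280 = 2.501 m·K/W
Q' = ΔT/ΣR = (275 °C − 32.7 °C)/2.501 = 96.9 W/m

Q' = 96.9 W/m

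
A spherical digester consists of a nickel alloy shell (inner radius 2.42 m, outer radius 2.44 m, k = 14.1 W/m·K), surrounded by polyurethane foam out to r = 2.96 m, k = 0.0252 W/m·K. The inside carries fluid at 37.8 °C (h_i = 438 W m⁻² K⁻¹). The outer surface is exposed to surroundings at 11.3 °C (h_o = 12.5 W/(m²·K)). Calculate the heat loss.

Q = 116 W

Treat each layer as a resistance in series:
  R_conv,in = 1/(4πr²h) = 1/(4π·2.42²·438) = 3.102×10^-5 K/W
  R_nickel alloy = (1/2.42 − 1/2.44)/(4πk) = 0.003387/(4π·14.1) = 1.912×10^-5 K/W
  R_polyurethane foam = (1/2.44 − 1/2.96)/(4πk) = 0.07200/(4π·0.0252) = 0.2274 K/W
  R_conv,out = 1/(4πr²h) = 1/(4π·2.96²·12.5) = 7.266×10^-4 K/W
ΣR = 3.102×10^-5 + 1.912×10^-5 + 0.2274 + 7.266×10^-4 = 0.2282 K/W
Q = ΔT/ΣR = (37.8 °C − 11.3 °C)/0.2282 = 116 W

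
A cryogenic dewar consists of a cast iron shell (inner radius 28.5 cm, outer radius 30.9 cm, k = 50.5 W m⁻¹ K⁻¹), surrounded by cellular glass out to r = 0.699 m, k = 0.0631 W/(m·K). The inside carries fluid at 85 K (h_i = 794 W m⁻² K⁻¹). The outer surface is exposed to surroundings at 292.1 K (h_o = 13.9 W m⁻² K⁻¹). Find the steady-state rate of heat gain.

Q = 90.4 W

Resistance network (inner→outer):
  R_conv,in = 1/(4πr²h) = 1/(4π·0.285²·794) = 0.001234 K/W
  R_cast iron = (1/0.285 − 1/0.309)/(4πk) = 0.2725/(4π·50.5) = 4.294×10^-4 K/W
  R_cellular glass = (1/0.309 − 1/0.699)/(4πk) = 1.806/(4π·0.0631) = 2.277 K/W
  R_conv,out = 1/(4πr²h) = 1/(4π·0.699²·13.9) = 0.01172 K/W
ΣR = 0.001234 + 4.294×10^-4 + 2.277 + 0.01172 = 2.290 K/W
Q = ΔT/ΣR = (85 K − 292.1 K)/2.290 = -90.4 W
(Negative Q ⇒ heat flows inward; heat gain = 90.4 W.)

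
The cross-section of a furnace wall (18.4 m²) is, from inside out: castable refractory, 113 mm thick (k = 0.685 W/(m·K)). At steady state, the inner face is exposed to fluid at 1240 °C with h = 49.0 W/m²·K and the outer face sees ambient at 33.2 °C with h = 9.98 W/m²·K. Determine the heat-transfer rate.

Q = 77800 W

Series thermal resistances, inner to outer:
  R_conv,in = 1/(hA) = 1/(49.0·18.4) = 0.001109 K/W
  R_castable refractory = L/(kA) = 0.113/(0.685·18.4) = 0.008965 K/W
  R_conv,out = 1/(hA) = 1/(9.98·18.4) = 0.005446 K/W
ΣR = 0.001109 + 0.008965 + 0.005446 = 0.01552 K/W
Q = ΔT/ΣR = (1240 °C − 33.2 °C)/0.01552 = 77800 W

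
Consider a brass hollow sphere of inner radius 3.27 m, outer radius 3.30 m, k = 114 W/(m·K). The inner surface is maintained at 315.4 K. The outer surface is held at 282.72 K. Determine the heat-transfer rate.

Q = 4πk·ΔT/(1/r₁ − 1/r₂) = 4π × 114 × 32.68 / (1/3.27 − 1/3.30) = 1.68×10^7 W

Q = 16800 kW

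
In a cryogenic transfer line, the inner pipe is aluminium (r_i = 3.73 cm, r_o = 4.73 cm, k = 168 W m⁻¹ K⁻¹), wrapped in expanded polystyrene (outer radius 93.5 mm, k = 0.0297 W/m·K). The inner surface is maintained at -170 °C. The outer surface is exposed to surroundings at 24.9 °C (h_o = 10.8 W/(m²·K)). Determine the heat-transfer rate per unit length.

Series thermal resistances, inner to outer:
  R'_aluminium = ln(0.0473/0.0373)/(2πk) = 0.2375/(2π·168) = 2.250×10^-4 m·K/W
  R'_expanded polystyrene = ln(0.0935/0.0473)/(2πk) = 0.6815/(2π·0.0297) = 3.652 m·K/W
  R'_conv,out = 1/(2πr h) = 1/(2π·0.0935·10.8) = 0.1576 m·K/W
ΣR = 2.250×10^-4 + 3.652 + 0.1576 = 3.810 m·K/W
Q' = ΔT/ΣR = (-170 °C − 24.9 °C)/3.810 = -51.2 W/m
(Negative Q' ⇒ heat flows inward; heat gain = 51.2 W/m.)

Q' = 51.2 W/m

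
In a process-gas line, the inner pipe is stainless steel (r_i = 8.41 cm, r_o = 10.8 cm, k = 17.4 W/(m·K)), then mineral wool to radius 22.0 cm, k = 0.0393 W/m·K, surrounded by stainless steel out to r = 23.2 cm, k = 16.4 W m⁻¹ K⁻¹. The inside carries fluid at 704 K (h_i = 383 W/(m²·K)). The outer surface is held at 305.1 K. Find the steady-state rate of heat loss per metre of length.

Series thermal resistances, inner to outer:
  R'_conv,in = 1/(2πr h) = 1/(2π·0.0841·383) = 0.004941 m·K/W
  R'_stainless steel = ln(0.108/0.0841)/(2πk) = 0.2501/(2π·17.4) = 0.002288 m·K/W
  R'_mineral wool = ln(0.220/0.108)/(2πk) = 0.7115/(2π·0.0393) = 2.881 m·K/W
  R'_stainless steel = ln(0.232/0.220)/(2πk) = 0.05311/(2π·16.4) = 5.154×10^-4 m·K/W
ΣR = 0.004941 + 0.002288 + 2.881 + 5.154×10^-4 = 2.889 m·K/W
Q' = ΔT/ΣR = (704 K − 305.1 K)/2.889 = 138 W/m

Q' = 138 W/m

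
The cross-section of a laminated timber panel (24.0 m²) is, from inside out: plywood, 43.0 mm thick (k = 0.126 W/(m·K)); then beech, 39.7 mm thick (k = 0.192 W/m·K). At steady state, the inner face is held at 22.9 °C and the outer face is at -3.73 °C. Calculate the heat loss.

Series thermal resistances, inner to outer:
  R_plywood = L/(kA) = 0.0430/(0.126·24.0) = 0.01422 K/W
  R_beech = L/(kA) = 0.0397/(0.192·24.0) = 0.008615 K/W
ΣR = 0.01422 + 0.008615 = 0.02284 K/W
Q = ΔT/ΣR = (22.9 °C − -3.73 °C)/0.02284 = 1170 W

Q = 1170 W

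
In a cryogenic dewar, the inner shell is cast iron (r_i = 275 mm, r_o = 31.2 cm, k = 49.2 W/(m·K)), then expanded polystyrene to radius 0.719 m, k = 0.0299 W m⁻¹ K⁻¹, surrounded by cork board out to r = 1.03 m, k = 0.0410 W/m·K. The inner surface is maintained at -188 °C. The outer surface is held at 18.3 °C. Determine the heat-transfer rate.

Treat each layer as a resistance in series:
  R_cast iron = (1/0.275 − 1/0.312)/(4πk) = 0.4312/(4π·49.2) = 6.975×10^-4 K/W
  R_expanded polystyrene = (1/0.312 − 1/0.719)/(4πk) = 1.814/(4π·0.0299) = 4.829 K/W
  R_cork board = (1/0.719 − 1/1.03)/(4πk) = 0.4199/(4π·0.0410) = 0.8151 K/W
ΣR = 6.975×10^-4 + 4.829 + 0.8151 = 5.645 K/W
Q = ΔT/ΣR = (-188 °C − 18.3 °C)/5.645 = -36.5 W
(Negative Q ⇒ heat flows inward; heat gain = 36.5 W.)

Q = 36.5 W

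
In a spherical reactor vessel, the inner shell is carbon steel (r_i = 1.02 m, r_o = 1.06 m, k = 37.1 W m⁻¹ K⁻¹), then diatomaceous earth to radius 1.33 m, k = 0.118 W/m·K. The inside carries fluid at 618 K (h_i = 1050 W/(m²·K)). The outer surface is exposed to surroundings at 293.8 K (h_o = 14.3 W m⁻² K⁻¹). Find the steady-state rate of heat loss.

Q = 2450 W

Series thermal resistances, inner to outer:
  R_conv,in = 1/(4πr²h) = 1/(4π·1.02²·1050) = 7.285×10^-5 K/W
  R_carbon steel = (1/1.02 − 1/1.06)/(4πk) = 0.03700/(4π·37.1) = 7.935×10^-5 K/W
  R_diatomaceous earth = (1/1.06 − 1/1.33)/(4πk) = 0.1915/(4π·0.118) = 0.1292 K/W
  R_conv,out = 1/(4πr²h) = 1/(4π·1.33²·14.3) = 0.003146 K/W
ΣR = 7.285×10^-5 + 7.935×10^-5 + 0.1292 + 0.003146 = 0.1325 K/W
Q = ΔT/ΣR = (618 K − 293.8 K)/0.1325 = 2450 W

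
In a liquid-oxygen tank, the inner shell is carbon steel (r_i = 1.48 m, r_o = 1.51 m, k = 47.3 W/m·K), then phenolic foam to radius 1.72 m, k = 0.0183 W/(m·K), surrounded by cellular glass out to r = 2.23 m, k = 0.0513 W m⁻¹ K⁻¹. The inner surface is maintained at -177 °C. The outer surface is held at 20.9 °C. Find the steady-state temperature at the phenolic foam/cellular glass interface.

Series thermal resistances, inner to outer:
  R_carbon steel = (1/1.48 − 1/1.51)/(4πk) = 0.01342/(4π·47.3) = 2.258×10^-5 K/W
  R_phenolic foam = (1/1.51 − 1/1.72)/(4πk) = 0.08086/(4π·0.0183) = 0.3516 K/W
  R_cellular glass = (1/1.72 − 1/2.23)/(4πk) = 0.1330/(4π·0.0513) = 0.2063 K/W
ΣR = 2.258×10^-5 + 0.3516 + 0.2063 = 0.5579 K/W
Q = ΔT/ΣR = (-177 °C − 20.9 °C)/0.5579 = -354.7 W
From the inner boundary to the phenolic foam/cellular glass interface, ΣR_partial = 0.3516 K/W.
T_interface = T_in − Q·ΣR_partial = -177 °C − (-354.7)(0.3516) = -52.3 °C

T = -52.3 °C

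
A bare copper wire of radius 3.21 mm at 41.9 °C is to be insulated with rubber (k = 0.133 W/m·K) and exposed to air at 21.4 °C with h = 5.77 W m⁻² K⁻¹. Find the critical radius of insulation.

For a cylinder, r_cr = k_ins/h = 0.133/5.77 = 0.0231 m = 2.31 cm

r_cr = 2.31 cm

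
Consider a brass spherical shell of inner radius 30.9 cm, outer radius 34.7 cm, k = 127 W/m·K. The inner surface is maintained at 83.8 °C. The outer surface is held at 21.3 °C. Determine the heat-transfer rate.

Q = 4πk·ΔT/(1/r₁ − 1/r₂) = 4π × 127 × 62.5 / (1/0.309 − 1/0.347) = 2.81×10^5 W

Q = 281 kW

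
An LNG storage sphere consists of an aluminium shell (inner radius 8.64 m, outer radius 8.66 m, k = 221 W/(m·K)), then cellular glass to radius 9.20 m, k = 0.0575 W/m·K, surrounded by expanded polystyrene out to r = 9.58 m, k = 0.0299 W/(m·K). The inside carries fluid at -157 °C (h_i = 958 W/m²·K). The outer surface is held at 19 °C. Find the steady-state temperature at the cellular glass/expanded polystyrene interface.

Resistance network (inner→outer):
  R_conv,in = 1/(4πr²h) = 1/(4π·8.64²·958) = 1.113×10^-6 K/W
  R_aluminium = (1/8.64 − 1/8.66)/(4πk) = 2.673×10^-4/(4π·221) = 9.625×10^-8 K/W
  R_cellular glass = (1/8.66 − 1/9.20)/(4πk) = 0.006778/(4π·0.0575) = 0.009380 K/W
  R_expanded polystyrene = (1/9.20 − 1/9.58)/(4πk) = 0.004312/(4π·0.0299) = 0.01147 K/W
ΣR = 1.113×10^-6 + 9.625×10^-8 + 0.009380 + 0.01147 = 0.02085 K/W
Q = ΔT/ΣR = (-157 °C − 19 °C)/0.02085 = -8441 W
From the inner boundary to the cellular glass/expanded polystyrene interface, ΣR_partial = 0.009381 K/W.
T_interface = T_in − Q·ΣR_partial = -157 °C − (-8441)(0.009381) = -77.8 °C

T = -77.8 °C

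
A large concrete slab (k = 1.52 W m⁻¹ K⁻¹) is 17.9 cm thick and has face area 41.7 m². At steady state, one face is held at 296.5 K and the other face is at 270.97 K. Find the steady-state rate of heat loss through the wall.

Q = 9.04 kW

Q = kA·ΔT/L = 1.52 × 41.7 × |296.5 K − 270.97 K| / 0.179 = 9040 W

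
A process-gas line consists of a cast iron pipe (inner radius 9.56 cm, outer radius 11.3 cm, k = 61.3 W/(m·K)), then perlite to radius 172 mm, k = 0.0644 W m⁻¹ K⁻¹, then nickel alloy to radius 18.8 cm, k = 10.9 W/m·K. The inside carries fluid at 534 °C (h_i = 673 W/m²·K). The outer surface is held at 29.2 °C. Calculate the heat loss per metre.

Q' = 484 W/m

Resistance network (inner→outer):
  R'_conv,in = 1/(2πr h) = 1/(2π·0.0956·673) = 0.002474 m·K/W
  R'_cast iron = ln(0.113/0.0956)/(2πk) = 0.1672/(2π·61.3) = 4.341×10^-4 m·K/W
  R'_perlite = ln(0.172/0.113)/(2πk) = 0.4201/(2π·0.0644) = 1.038 m·K/W
  R'_nickel alloy = ln(0.188/0.172)/(2πk) = 0.08895/(2π·10.9) = 0.001299 m·K/W
ΣR = 0.002474 + 4.341×10^-4 + 1.038 + 0.001299 = 1.042 m·K/W
Q' = ΔT/ΣR = (534 °C − 29.2 °C)/1.042 = 484 W/m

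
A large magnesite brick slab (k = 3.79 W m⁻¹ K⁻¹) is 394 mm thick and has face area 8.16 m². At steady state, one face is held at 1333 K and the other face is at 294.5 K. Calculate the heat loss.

Q = kA·ΔT/L = 3.79 × 8.16 × |1333 K − 294.5 K| / 0.394 = 81500 W

Q = 81.5 kW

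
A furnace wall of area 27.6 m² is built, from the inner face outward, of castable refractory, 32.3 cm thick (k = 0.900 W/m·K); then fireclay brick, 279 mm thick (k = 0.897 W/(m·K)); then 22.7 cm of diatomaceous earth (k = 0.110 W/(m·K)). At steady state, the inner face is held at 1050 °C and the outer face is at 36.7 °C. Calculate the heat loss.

Q = 10200 W

Series thermal resistances, inner to outer:
  R_castable refractory = L/(kA) = 0.323/(0.900·27.6) = 0.01300 K/W
  R_fireclay brick = L/(kA) = 0.279/(0.897·27.6) = 0.01127 K/W
  R_diatomaceous earth = L/(kA) = 0.227/(0.110·27.6) = 0.07477 K/W
ΣR = 0.01300 + 0.01127 + 0.07477 = 0.09904 K/W
Q = ΔT/ΣR = (1050 °C − 36.7 °C)/0.09904 = 10200 W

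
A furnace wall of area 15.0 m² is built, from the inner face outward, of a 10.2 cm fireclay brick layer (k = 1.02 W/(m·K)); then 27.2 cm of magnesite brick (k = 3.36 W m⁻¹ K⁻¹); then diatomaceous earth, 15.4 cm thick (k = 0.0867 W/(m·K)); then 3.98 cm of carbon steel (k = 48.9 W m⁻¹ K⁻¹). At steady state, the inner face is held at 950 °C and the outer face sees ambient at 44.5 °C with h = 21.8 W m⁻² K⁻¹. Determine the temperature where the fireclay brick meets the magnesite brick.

T = 905 °C

Series thermal resistances, inner to outer:
  R_fireclay brick = L/(kA) = 0.102/(1.02·15.0) = 0.006667 K/W
  R_magnesite brick = L/(kA) = 0.272/(3.36·15.0) = 0.005397 K/W
  R_diatomaceous earth = L/(kA) = 0.154/(0.0867·15.0) = 0.1184 K/W
  R_carbon steel = L/(kA) = 0.0398/(48.9·15.0) = 5.426×10^-5 K/W
  R_conv,out = 1/(hA) = 1/(21.8·15.0) = 0.003058 K/W
ΣR = 0.006667 + 0.005397 + 0.1184 + 5.426×10^-5 + 0.003058 = 0.1336 K/W
Q = ΔT/ΣR = (950 °C − 44.5 °C)/0.1336 = 6778 W
From the inner boundary to the fireclay brick/magnesite brick interface, ΣR_partial = 0.006667 K/W.
T_interface = T_in − Q·ΣR_partial = 950 °C − (6778)(0.006667) = 905 °C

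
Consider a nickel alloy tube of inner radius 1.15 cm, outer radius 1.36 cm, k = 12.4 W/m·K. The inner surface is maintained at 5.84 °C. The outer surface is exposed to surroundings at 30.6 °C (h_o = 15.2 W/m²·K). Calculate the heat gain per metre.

Q' = 32.1 W/m

Resistance network (inner→outer):
  R'_nickel alloy = ln(0.0136/0.0115)/(2πk) = 0.1677/(2π·12.4) = 0.002153 m·K/W
  R'_conv,out = 1/(2πr h) = 1/(2π·0.0136·15.2) = 0.7699 m·K/W
ΣR = 0.002153 + 0.7699 = 0.7721 m·K/W
Q' = ΔT/ΣR = (5.84 °C − 30.6 °C)/0.7721 = -32.1 W/m
(Negative Q' ⇒ heat flows inward; heat gain = 32.1 W/m.)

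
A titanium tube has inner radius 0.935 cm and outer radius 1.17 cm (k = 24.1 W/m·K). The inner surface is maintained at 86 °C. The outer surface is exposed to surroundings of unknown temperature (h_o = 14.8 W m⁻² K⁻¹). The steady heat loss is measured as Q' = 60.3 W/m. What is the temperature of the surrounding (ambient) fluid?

T_out = 30.5 °C

Series resistances:
  R'_titanium = ln(0.0117/0.00935)/(2πk) = 0.2242/(2π·24.1) = 0.001481 m·K/W
  R'_conv,out = 1/(2πr h) = 1/(2π·0.0117·14.8) = 0.9191 m·K/W
ΣR = 0.9206 m·K/W
ΔT = Q'·ΣR = 60.3 × 0.9206 = 55.51 K
Heat flows outward, so T_out = T_in − ΔT = 86 − 55.51 = 30.5 °C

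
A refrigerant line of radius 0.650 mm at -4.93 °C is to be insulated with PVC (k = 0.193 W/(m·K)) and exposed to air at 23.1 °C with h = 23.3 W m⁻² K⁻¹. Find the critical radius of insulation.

For a cylinder, r_cr = k_ins/h = 0.193/23.3 = 0.00828 m = 0.828 cm

r_cr = 0.828 cm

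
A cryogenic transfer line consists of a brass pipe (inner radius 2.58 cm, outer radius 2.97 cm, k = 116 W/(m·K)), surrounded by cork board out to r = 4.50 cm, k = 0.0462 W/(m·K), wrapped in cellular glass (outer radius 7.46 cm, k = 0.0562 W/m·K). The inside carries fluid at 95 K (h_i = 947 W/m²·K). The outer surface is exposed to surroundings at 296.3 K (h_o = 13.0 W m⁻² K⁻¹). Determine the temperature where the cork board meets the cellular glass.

Series thermal resistances, inner to outer:
  R'_conv,in = 1/(2πr h) = 1/(2π·0.0258·947) = 0.006514 m·K/W
  R'_brass = ln(0.0297/0.0258)/(2πk) = 0.1408/(2π·116) = 1.931×10^-4 m·K/W
  R'_cork board = ln(0.0450/0.0297)/(2πk) = 0.4155/(2π·0.0462) = 1.431 m·K/W
  R'_cellular glass = ln(0.0746/0.0450)/(2πk) = 0.5055/(2π·0.0562) = 1.431 m·K/W
  R'_conv,out = 1/(2πr h) = 1/(2π·0.0746·13.0) = 0.1641 m·K/W
ΣR = 0.006514 + 1.931×10^-4 + 1.431 + 1.431 + 0.1641 = 3.033 m·K/W
Q' = ΔT/ΣR = (95 K − 296.3 K)/3.033 = -66.37 W/m
From the inner boundary to the cork board/cellular glass interface, ΣR_partial = 1.438 m·K/W.
T_interface = T_in − Q'·ΣR_partial = 95 K − (-66.37)(1.438) = 190.4 K

T = 190.4 K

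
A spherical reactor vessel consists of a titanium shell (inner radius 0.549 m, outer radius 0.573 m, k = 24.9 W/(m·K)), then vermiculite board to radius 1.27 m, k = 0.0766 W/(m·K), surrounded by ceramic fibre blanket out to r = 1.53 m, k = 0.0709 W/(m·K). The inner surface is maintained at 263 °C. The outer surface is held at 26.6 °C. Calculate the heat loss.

Series thermal resistances, inner to outer:
  R_titanium = (1/0.549 − 1/0.573)/(4πk) = 0.07629/(4π·24.9) = 2.438×10^-4 K/W
  R_vermiculite board = (1/0.573 − 1/1.27)/(4πk) = 0.9578/(4π·0.0766) = 0.9950 K/W
  R_ceramic fibre blanket = (1/1.27 − 1/1.53)/(4πk) = 0.1338/(4π·0.0709) = 0.1502 K/W
ΣR = 2.438×10^-4 + 0.9950 + 0.1502 = 1.145 K/W
Q = ΔT/ΣR = (263 °C − 26.6 °C)/1.145 = 206 W

Q = 206 W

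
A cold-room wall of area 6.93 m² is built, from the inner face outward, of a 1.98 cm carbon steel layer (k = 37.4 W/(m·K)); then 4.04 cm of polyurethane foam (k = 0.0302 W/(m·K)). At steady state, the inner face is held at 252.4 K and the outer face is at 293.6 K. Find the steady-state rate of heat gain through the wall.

Q = 213 W

Resistance network (inner→outer):
  R_carbon steel = L/(kA) = 0.0198/(37.4·6.93) = 7.639×10^-5 K/W
  R_polyurethane foam = L/(kA) = 0.0404/(0.0302·6.93) = 0.1930 K/W
ΣR = 7.639×10^-5 + 0.1930 = 0.1931 K/W
Q = ΔT/ΣR = (252.4 K − 293.6 K)/0.1931 = -213 W
(Negative Q ⇒ heat flows inward; heat gain = 213 W.)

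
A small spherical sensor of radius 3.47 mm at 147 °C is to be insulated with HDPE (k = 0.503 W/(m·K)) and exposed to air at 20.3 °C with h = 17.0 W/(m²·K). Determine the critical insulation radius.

r_cr = 5.92 cm

For a sphere, r_cr = 2k_ins/h = 2·0.503/17.0 = 0.0592 m = 5.92 cm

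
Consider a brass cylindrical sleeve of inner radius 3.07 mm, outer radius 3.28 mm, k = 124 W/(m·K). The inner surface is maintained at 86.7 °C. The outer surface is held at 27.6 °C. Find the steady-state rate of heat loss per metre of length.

Q' = 2πk·ΔT/ln(r₂/r₁) = 2π × 124 × 59.1 / ln(0.00328/0.00307) = 6.96×10^5 W/m

Q' = 696 kW/m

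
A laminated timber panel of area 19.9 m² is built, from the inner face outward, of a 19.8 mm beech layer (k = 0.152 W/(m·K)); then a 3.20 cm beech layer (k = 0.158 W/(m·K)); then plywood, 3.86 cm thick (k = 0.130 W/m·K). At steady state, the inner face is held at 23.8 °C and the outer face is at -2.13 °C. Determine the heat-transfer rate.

Resistance network (inner→outer):
  R_beech = L/(kA) = 0.0198/(0.152·19.9) = 0.006546 K/W
  R_beech = L/(kA) = 0.0320/(0.158·19.9) = 0.01018 K/W
  R_plywood = L/(kA) = 0.0386/(0.130·19.9) = 0.01492 K/W
ΣR = 0.006546 + 0.01018 + 0.01492 = 0.03165 K/W
Q = ΔT/ΣR = (23.8 °C − -2.13 °C)/0.03165 = 819 W

Q = 819 W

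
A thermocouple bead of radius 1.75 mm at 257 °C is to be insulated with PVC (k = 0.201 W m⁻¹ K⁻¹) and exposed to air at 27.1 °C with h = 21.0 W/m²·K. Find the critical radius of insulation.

For a sphere, r_cr = 2k_ins/h = 2·0.201/21.0 = 0.0191 m = 1.91 cm

r_cr = 1.91 cm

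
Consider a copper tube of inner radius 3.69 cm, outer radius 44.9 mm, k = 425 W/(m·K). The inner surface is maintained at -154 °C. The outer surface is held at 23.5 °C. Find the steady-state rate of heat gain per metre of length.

Q' = 2πk·ΔT/ln(r₂/r₁) = 2π × 425 × 177.5 / ln(0.0449/0.0369) = 2.42×10^6 W/m

Q' = 2.42×10^6 W/m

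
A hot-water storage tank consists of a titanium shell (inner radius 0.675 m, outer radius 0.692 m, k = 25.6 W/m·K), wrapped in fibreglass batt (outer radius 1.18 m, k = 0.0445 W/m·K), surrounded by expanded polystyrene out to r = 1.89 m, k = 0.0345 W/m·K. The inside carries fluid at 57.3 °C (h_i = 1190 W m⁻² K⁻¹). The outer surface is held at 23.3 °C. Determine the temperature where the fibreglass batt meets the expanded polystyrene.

Resistance network (inner→outer):
  R_conv,in = 1/(4πr²h) = 1/(4π·0.675²·1190) = 1.468×10^-4 K/W
  R_titanium = (1/0.675 − 1/0.692)/(4πk) = 0.03639/(4π·25.6) = 1.131×10^-4 K/W
  R_fibreglass batt = (1/0.692 − 1/1.18)/(4πk) = 0.5976/(4π·0.0445) = 1.069 K/W
  R_expanded polystyrene = (1/1.18 − 1/1.89)/(4πk) = 0.3184/(4π·0.0345) = 0.7343 K/W
ΣR = 1.468×10^-4 + 1.131×10^-4 + 1.069 + 0.7343 = 1.804 K/W
Q = ΔT/ΣR = (57.3 °C − 23.3 °C)/1.804 = 18.85 W
From the inner boundary to the fibreglass batt/expanded polystyrene interface, ΣR_partial = 1.069 K/W.
T_interface = T_in − Q·ΣR_partial = 57.3 °C − (18.85)(1.069) = 37.1 °C

T = 37.1 °C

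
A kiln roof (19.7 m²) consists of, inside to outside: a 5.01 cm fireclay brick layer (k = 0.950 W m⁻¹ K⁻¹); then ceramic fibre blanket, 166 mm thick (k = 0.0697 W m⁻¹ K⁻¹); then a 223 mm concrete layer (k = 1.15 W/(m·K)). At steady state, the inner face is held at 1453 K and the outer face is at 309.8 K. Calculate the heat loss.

Q = 8.57 kW

Resistance network (inner→outer):
  R_fireclay brick = L/(kA) = 0.0501/(0.950·19.7) = 0.002677 K/W
  R_ceramic fibre blanket = L/(kA) = 0.166/(0.0697·19.7) = 0.1209 K/W
  R_concrete = L/(kA) = 0.223/(1.15·19.7) = 0.009843 K/W
ΣR = 0.002677 + 0.1209 + 0.009843 = 0.1334 K/W
Q = ΔT/ΣR = (1453 K − 309.8 K)/0.1334 = 8570 W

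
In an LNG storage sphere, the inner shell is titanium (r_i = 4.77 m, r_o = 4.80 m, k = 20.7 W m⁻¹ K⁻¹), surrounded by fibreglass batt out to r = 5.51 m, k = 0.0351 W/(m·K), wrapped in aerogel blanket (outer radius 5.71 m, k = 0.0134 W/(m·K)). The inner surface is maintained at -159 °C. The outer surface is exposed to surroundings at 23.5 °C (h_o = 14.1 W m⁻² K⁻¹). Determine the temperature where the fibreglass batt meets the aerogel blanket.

T = -46.6 °C

Treat each layer as a resistance in series:
  R_titanium = (1/4.77 − 1/4.80)/(4πk) = 0.001310/(4π·20.7) = 5.037×10^-6 K/W
  R_fibreglass batt = (1/4.80 − 1/5.51)/(4πk) = 0.02685/(4π·0.0351) = 0.06086 K/W
  R_aerogel blanket = (1/5.51 − 1/5.71)/(4πk) = 0.006357/(4π·0.0134) = 0.03775 K/W
  R_conv,out = 1/(4πr²h) = 1/(4π·5.71²·14.1) = 1.731×10^-4 K/W
ΣR = 5.037×10^-6 + 0.06086 + 0.03775 + 1.731×10^-4 = 0.09879 K/W
Q = ΔT/ΣR = (-159 °C − 23.5 °C)/0.09879 = -1847 W
From the inner boundary to the fibreglass batt/aerogel blanket interface, ΣR_partial = 0.06087 K/W.
T_interface = T_in − Q·ΣR_partial = -159 °C − (-1847)(0.06087) = -46.6 °C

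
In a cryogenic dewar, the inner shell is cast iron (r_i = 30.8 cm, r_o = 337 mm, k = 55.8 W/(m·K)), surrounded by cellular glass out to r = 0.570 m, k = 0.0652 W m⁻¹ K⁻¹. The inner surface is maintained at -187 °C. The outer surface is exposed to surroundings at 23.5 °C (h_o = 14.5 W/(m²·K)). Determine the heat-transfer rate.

Treat each layer as a resistance in series:
  R_cast iron = (1/0.308 − 1/0.337)/(4πk) = 0.2794/(4π·55.8) = 3.984×10^-4 K/W
  R_cellular glass = (1/0.337 − 1/0.570)/(4πk) = 1.213/(4π·0.0652) = 1.480 K/W
  R_conv,out = 1/(4πr²h) = 1/(4π·0.570²·14.5) = 0.01689 K/W
ΣR = 3.984×10^-4 + 1.480 + 0.01689 = 1.497 K/W
Q = ΔT/ΣR = (-187 °C − 23.5 °C)/1.497 = -141 W
(Negative Q ⇒ heat flows inward; heat gain = 141 W.)

Q = 141 W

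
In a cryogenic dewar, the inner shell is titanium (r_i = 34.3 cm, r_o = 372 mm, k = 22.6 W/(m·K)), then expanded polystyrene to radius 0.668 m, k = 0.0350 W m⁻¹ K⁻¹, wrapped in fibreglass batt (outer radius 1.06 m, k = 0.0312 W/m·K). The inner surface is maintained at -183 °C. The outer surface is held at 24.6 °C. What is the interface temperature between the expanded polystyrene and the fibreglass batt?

Series thermal resistances, inner to outer:
  R_titanium = (1/0.343 − 1/0.372)/(4πk) = 0.2273/(4π·22.6) = 8.003×10^-4 K/W
  R_expanded polystyrene = (1/0.372 − 1/0.668)/(4πk) = 1.191/(4π·0.0350) = 2.708 K/W
  R_fibreglass batt = (1/0.668 − 1/1.06)/(4πk) = 0.5536/(4π·0.0312) = 1.412 K/W
ΣR = 8.003×10^-4 + 2.708 + 1.412 = 4.121 K/W
Q = ΔT/ΣR = (-183 °C − 24.6 °C)/4.121 = -50.38 W
From the inner boundary to the expanded polystyrene/fibreglass batt interface, ΣR_partial = 2.709 K/W.
T_interface = T_in − Q·ΣR_partial = -183 °C − (-50.38)(2.709) = -46.5 °C

T = -46.5 °C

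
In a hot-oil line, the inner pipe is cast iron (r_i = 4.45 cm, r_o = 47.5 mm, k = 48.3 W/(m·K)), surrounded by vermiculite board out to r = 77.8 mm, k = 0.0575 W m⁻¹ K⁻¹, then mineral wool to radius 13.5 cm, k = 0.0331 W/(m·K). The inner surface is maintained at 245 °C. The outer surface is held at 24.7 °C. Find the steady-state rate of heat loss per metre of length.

Q' = 54.9 W/m

Treat each layer as a resistance in series:
  R'_cast iron = ln(0.0475/0.0445)/(2πk) = 0.06524/(2π·48.3) = 2.150×10^-4 m·K/W
  R'_vermiculite board = ln(0.0778/0.0475)/(2πk) = 0.4934/(2π·0.0575) = 1.366 m·K/W
  R'_mineral wool = ln(0.135/0.0778)/(2πk) = 0.5511/(2π·0.0331) = 2.650 m·K/W
ΣR = 2.150×10^-4 + 1.366 + 2.650 = 4.016 m·K/W
Q' = ΔT/ΣR = (245 °C − 24.7 °C)/4.016 = 54.9 W/m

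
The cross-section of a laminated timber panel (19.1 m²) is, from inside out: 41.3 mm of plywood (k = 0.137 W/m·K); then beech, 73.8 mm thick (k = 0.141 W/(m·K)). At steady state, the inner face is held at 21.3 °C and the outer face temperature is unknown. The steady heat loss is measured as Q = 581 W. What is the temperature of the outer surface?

Series resistances:
  R_plywood = L/(kA) = 0.0413/(0.137·19.1) = 0.01578 K/W
  R_beech = L/(kA) = 0.0738/(0.141·19.1) = 0.02740 K/W
ΣR = 0.04319 K/W
ΔT = Q·ΣR = 581 × 0.04319 = 25.09 K
Heat flows outward, so T_out = T_in − ΔT = 21.3 − 25.09 = -3.79 °C

T_out = -3.79 °C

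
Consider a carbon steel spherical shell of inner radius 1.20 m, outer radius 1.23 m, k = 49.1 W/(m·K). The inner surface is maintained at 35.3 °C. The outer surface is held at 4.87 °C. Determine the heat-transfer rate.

Q = 4πk·ΔT/(1/r₁ − 1/r₂) = 4π × 49.1 × 30.43 / (1/1.20 − 1/1.23) = 9.24×10^5 W

Q = 9.24×10^5 W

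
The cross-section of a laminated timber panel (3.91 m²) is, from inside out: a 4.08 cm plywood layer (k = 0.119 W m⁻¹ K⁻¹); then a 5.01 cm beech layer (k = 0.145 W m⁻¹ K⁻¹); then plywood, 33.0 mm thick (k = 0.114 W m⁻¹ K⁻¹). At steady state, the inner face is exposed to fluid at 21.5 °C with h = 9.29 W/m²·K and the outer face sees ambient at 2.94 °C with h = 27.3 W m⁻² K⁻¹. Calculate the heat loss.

Treat each layer as a resistance in series:
  R_conv,in = 1/(hA) = 1/(9.29·3.91) = 0.02753 K/W
  R_plywood = L/(kA) = 0.0408/(0.119·3.91) = 0.08769 K/W
  R_beech = L/(kA) = 0.0501/(0.145·3.91) = 0.08837 K/W
  R_plywood = L/(kA) = 0.0330/(0.114·3.91) = 0.07403 K/W
  R_conv,out = 1/(hA) = 1/(27.3·3.91) = 0.009368 K/W
ΣR = 0.02753 + 0.08769 + 0.08837 + 0.07403 + 0.009368 = 0.2870 K/W
Q = ΔT/ΣR = (21.5 °C − 2.94 °C)/0.2870 = 64.7 W

Q = 64.7 W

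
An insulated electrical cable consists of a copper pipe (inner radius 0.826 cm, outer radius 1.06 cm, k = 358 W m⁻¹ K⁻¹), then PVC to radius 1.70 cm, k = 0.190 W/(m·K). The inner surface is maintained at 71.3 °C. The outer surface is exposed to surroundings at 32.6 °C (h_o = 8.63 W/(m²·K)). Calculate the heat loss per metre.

Treat each layer as a resistance in series:
  R'_copper = ln(0.0106/0.00826)/(2πk) = 0.2494/(2π·358) = 1.109×10^-4 m·K/W
  R'_PVC = ln(0.0170/0.0106)/(2πk) = 0.4724/(2π·0.190) = 0.3957 m·K/W
  R'_conv,out = 1/(2πr h) = 1/(2π·0.0170·8.63) = 1.085 m·K/W
ΣR = 1.109×10^-4 + 0.3957 + 1.085 = 1.481 m·K/W
Q' = ΔT/ΣR = (71.3 °C − 32.6 °C)/1.481 = 26.1 W/m

Q' = 26.1 W/m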